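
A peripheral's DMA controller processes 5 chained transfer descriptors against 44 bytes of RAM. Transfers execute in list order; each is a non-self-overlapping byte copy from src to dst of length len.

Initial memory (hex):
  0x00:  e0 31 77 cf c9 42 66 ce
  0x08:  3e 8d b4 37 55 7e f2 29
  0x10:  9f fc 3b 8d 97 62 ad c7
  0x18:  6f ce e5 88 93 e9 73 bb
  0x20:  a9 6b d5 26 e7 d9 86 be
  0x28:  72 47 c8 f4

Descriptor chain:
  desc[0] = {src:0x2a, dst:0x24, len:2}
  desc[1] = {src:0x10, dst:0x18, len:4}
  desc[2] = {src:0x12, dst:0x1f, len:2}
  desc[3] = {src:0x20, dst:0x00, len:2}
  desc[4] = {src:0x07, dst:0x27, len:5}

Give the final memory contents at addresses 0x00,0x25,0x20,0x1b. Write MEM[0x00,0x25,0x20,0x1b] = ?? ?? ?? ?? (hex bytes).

MEM[0x00,0x25,0x20,0x1b] = 8d f4 8d 8d

  after D0: wrote 2B at 0x24 = c8f4
  after D1: wrote 4B at 0x18 = 9ffc3b8d
  after D2: wrote 2B at 0x1f = 3b8d
  after D3: wrote 2B at 0x00 = 8d6b
  after D4: wrote 5B at 0x27 = ce3e8db437
query mem[0x00]=0x8d, mem[0x25]=0xf4, mem[0x20]=0x8d, mem[0x1b]=0x8d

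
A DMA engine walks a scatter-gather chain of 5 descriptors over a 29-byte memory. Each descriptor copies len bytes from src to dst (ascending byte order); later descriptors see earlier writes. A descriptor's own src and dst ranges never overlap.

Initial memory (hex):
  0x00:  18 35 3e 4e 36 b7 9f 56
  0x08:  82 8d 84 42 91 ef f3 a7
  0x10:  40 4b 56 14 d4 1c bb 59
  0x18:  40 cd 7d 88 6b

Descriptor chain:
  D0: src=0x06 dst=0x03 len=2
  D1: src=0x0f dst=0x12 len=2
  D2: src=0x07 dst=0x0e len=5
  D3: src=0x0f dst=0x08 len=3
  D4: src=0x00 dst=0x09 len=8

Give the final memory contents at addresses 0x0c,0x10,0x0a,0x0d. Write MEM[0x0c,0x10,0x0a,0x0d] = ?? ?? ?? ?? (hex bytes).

MEM[0x0c,0x10,0x0a,0x0d] = 9f 56 35 56

  after D0: wrote 2B at 0x03 = 9f56
  after D1: wrote 2B at 0x12 = a740
  after D2: wrote 5B at 0x0e = 56828d8442
  after D3: wrote 3B at 0x08 = 828d84
  after D4: wrote 8B at 0x09 = 18353e9f56b79f56
query mem[0x0c]=0x9f, mem[0x10]=0x56, mem[0x0a]=0x35, mem[0x0d]=0x56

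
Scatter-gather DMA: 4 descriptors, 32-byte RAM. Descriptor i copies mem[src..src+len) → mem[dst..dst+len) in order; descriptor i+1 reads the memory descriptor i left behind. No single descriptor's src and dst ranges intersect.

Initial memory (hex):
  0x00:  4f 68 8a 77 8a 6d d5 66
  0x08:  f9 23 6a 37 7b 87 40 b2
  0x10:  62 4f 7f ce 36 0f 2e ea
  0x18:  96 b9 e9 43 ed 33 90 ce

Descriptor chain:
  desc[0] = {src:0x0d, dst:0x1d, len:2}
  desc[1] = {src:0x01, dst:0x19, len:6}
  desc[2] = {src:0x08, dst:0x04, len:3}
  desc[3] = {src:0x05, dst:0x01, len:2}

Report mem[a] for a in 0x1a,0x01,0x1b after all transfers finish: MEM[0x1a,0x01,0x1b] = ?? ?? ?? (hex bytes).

  after D0: wrote 2B at 0x1d = 8740
  after D1: wrote 6B at 0x19 = 688a778a6dd5
  after D2: wrote 3B at 0x04 = f9236a
  after D3: wrote 2B at 0x01 = 236a
query mem[0x1a]=0x8a, mem[0x01]=0x23, mem[0x1b]=0x77

MEM[0x1a,0x01,0x1b] = 8a 23 77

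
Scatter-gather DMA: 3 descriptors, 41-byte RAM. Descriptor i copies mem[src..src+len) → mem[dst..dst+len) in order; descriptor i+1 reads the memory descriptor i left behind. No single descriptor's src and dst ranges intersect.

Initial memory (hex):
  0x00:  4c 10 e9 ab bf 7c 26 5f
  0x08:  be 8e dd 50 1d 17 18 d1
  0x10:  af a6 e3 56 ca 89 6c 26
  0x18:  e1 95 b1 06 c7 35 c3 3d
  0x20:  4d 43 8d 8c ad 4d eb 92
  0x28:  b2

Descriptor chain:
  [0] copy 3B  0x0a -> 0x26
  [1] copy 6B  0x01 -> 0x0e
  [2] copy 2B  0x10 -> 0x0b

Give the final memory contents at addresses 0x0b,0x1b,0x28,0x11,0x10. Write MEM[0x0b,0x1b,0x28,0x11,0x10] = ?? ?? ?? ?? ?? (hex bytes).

MEM[0x0b,0x1b,0x28,0x11,0x10] = ab 06 1d bf ab

  after D0: wrote 3B at 0x26 = dd501d
  after D1: wrote 6B at 0x0e = 10e9abbf7c26
  after D2: wrote 2B at 0x0b = abbf
query mem[0x0b]=0xab, mem[0x1b]=0x06, mem[0x28]=0x1d, mem[0x11]=0xbf, mem[0x10]=0xab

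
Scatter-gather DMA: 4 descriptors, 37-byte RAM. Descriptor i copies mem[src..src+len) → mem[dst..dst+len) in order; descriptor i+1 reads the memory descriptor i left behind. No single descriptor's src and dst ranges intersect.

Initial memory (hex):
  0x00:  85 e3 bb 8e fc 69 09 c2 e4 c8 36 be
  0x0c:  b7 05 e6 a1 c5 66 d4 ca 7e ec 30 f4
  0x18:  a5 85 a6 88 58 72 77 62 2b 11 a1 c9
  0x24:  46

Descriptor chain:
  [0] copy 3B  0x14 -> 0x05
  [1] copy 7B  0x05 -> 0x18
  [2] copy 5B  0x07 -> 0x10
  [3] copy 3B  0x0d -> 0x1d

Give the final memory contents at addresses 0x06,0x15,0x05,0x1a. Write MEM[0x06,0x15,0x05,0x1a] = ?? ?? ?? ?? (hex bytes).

[0] 0x14->0x05 len=3 : 7e ec 30
[1] 0x05->0x18 len=7 : 7e ec 30 e4 c8 36 be
[2] 0x07->0x10 len=5 : 30 e4 c8 36 be
[3] 0x0d->0x1d len=3 : 05 e6 a1
query mem[0x06]=0xec, mem[0x15]=0xec, mem[0x05]=0x7e, mem[0x1a]=0x30

MEM[0x06,0x15,0x05,0x1a] = ec ec 7e 30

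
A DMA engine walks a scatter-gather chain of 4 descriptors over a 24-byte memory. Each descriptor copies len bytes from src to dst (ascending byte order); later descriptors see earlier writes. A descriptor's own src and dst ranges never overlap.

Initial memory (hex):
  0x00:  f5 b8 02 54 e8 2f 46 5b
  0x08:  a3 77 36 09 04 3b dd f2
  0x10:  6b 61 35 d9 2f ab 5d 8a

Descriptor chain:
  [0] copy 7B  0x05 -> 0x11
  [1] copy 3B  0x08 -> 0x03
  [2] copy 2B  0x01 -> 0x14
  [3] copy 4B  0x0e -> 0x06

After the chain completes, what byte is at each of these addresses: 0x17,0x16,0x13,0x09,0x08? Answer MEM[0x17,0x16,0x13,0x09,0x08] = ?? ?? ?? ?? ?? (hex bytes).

  after D0: wrote 7B at 0x11 = 2f465ba3773609
  after D1: wrote 3B at 0x03 = a37736
  after D2: wrote 2B at 0x14 = b802
  after D3: wrote 4B at 0x06 = ddf26b2f
query mem[0x17]=0x09, mem[0x16]=0x36, mem[0x13]=0x5b, mem[0x09]=0x2f, mem[0x08]=0x6b

MEM[0x17,0x16,0x13,0x09,0x08] = 09 36 5b 2f 6b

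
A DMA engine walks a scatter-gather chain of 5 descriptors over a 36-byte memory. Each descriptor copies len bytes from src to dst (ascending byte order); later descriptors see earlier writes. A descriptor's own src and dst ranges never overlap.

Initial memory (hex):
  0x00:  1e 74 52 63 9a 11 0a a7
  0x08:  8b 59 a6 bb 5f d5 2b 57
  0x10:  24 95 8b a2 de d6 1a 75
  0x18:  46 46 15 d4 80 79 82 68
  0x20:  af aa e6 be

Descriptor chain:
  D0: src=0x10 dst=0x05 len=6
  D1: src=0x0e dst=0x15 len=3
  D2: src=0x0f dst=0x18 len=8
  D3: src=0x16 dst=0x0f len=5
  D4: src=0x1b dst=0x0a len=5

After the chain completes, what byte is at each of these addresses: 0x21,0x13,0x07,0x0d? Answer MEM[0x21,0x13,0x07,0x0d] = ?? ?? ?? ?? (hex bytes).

MEM[0x21,0x13,0x07,0x0d] = aa 95 8b 2b

  after D0: wrote 6B at 0x05 = 24958ba2ded6
  after D1: wrote 3B at 0x15 = 2b5724
  after D2: wrote 8B at 0x18 = 5724958ba2de2b57
  after D3: wrote 5B at 0x0f = 5724572495
  after D4: wrote 5B at 0x0a = 8ba2de2b57
query mem[0x21]=0xaa, mem[0x13]=0x95, mem[0x07]=0x8b, mem[0x0d]=0x2b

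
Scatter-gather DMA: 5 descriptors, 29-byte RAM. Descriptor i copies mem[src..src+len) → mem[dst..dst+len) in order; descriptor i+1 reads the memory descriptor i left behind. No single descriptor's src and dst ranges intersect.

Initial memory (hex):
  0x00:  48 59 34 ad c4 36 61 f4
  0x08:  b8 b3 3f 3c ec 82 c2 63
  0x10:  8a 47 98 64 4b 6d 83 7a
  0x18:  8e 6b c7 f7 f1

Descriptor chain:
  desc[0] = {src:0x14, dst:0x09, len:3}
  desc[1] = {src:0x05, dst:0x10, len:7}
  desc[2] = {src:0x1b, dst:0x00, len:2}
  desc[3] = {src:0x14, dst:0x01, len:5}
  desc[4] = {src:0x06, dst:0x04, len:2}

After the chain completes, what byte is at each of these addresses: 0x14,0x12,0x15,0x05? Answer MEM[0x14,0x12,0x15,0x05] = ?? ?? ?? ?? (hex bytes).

MEM[0x14,0x12,0x15,0x05] = 4b f4 6d f4

  after D0: wrote 3B at 0x09 = 4b6d83
  after D1: wrote 7B at 0x10 = 3661f4b84b6d83
  after D2: wrote 2B at 0x00 = f7f1
  after D3: wrote 5B at 0x01 = 4b6d837a8e
  after D4: wrote 2B at 0x04 = 61f4
query mem[0x14]=0x4b, mem[0x12]=0xf4, mem[0x15]=0x6d, mem[0x05]=0xf4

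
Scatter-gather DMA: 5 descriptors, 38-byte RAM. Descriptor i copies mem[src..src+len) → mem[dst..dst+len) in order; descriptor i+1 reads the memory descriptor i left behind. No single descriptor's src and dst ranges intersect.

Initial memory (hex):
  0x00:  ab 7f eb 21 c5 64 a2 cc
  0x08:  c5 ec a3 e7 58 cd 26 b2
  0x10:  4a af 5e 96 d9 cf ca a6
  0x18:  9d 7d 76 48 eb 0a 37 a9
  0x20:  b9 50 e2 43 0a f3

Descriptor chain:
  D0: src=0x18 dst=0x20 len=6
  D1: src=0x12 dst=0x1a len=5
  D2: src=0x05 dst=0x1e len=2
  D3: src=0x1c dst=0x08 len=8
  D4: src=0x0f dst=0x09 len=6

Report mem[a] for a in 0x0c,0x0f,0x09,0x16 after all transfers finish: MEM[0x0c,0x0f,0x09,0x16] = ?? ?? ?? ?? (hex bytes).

  after D0: wrote 6B at 0x20 = 9d7d7648eb0a
  after D1: wrote 5B at 0x1a = 5e96d9cfca
  after D2: wrote 2B at 0x1e = 64a2
  after D3: wrote 8B at 0x08 = d9cf64a29d7d7648
  after D4: wrote 6B at 0x09 = 484aaf5e96d9
query mem[0x0c]=0x5e, mem[0x0f]=0x48, mem[0x09]=0x48, mem[0x16]=0xca

MEM[0x0c,0x0f,0x09,0x16] = 5e 48 48 ca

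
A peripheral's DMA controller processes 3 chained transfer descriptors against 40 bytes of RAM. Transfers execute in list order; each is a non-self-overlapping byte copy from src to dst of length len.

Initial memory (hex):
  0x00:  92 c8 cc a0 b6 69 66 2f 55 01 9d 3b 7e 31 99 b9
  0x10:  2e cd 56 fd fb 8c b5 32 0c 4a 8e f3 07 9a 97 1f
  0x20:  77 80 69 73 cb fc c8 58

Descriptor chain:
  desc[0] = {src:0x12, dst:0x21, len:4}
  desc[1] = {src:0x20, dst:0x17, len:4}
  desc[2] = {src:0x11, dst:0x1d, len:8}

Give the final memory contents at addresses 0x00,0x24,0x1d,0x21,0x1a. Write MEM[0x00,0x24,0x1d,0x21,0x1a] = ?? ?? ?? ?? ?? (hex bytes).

MEM[0x00,0x24,0x1d,0x21,0x1a] = 92 56 cd 8c fb

[0] 0x12->0x21 len=4 : 56 fd fb 8c
[1] 0x20->0x17 len=4 : 77 56 fd fb
[2] 0x11->0x1d len=8 : cd 56 fd fb 8c b5 77 56
query mem[0x00]=0x92, mem[0x24]=0x56, mem[0x1d]=0xcd, mem[0x21]=0x8c, mem[0x1a]=0xfb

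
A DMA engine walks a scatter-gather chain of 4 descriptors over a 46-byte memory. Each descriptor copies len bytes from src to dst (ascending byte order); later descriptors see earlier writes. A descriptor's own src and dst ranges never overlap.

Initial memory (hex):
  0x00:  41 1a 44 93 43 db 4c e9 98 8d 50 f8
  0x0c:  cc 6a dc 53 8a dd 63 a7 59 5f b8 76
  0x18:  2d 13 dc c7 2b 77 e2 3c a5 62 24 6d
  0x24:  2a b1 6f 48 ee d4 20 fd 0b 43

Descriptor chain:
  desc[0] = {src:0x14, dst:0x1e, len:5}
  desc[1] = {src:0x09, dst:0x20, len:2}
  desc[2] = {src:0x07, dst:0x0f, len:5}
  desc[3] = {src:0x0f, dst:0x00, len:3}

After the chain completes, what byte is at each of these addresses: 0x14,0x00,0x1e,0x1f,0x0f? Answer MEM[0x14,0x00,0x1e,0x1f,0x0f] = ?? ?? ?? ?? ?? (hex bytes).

[0] 0x14->0x1e len=5 : 59 5f b8 76 2d
[1] 0x09->0x20 len=2 : 8d 50
[2] 0x07->0x0f len=5 : e9 98 8d 50 f8
[3] 0x0f->0x00 len=3 : e9 98 8d
query mem[0x14]=0x59, mem[0x00]=0xe9, mem[0x1e]=0x59, mem[0x1f]=0x5f, mem[0x0f]=0xe9

MEM[0x14,0x00,0x1e,0x1f,0x0f] = 59 e9 59 5f e9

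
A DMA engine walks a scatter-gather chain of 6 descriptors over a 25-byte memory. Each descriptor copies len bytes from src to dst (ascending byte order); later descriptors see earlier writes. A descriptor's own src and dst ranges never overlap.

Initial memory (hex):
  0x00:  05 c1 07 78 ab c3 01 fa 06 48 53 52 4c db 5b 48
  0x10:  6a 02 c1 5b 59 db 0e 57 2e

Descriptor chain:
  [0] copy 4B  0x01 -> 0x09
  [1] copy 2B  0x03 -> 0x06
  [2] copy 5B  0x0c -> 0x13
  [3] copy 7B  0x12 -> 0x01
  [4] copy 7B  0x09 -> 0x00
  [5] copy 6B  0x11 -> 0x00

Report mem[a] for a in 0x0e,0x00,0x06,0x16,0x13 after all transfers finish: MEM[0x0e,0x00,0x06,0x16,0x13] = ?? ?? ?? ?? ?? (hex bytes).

MEM[0x0e,0x00,0x06,0x16,0x13] = 5b 02 48 48 ab

D0: mem[0x09..0x0c] <- [c1 07 78 ab]
D1: mem[0x06..0x07] <- [78 ab]
D2: mem[0x13..0x17] <- [ab db 5b 48 6a]
D3: mem[0x01..0x07] <- [c1 ab db 5b 48 6a 2e]
D4: mem[0x00..0x06] <- [c1 07 78 ab db 5b 48]
D5: mem[0x00..0x05] <- [02 c1 ab db 5b 48]
query mem[0x0e]=0x5b, mem[0x00]=0x02, mem[0x06]=0x48, mem[0x16]=0x48, mem[0x13]=0xab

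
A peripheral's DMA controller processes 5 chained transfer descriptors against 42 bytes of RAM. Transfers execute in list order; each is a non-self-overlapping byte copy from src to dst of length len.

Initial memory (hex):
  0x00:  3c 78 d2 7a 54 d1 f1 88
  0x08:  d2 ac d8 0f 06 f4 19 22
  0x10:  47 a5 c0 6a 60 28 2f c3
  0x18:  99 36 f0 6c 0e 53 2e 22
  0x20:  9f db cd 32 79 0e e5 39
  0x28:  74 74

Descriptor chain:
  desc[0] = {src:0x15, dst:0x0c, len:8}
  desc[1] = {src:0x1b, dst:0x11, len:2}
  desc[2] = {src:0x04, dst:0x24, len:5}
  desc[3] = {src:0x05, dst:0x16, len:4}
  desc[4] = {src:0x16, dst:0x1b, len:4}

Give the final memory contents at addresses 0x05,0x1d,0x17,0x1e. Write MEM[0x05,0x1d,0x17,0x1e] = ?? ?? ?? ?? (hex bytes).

#0 dst[0x0c+8] := {0x28,0x2f,0xc3,0x99,0x36,0xf0,0x6c,0x0e}
#1 dst[0x11+2] := {0x6c,0x0e}
#2 dst[0x24+5] := {0x54,0xd1,0xf1,0x88,0xd2}
#3 dst[0x16+4] := {0xd1,0xf1,0x88,0xd2}
#4 dst[0x1b+4] := {0xd1,0xf1,0x88,0xd2}
query mem[0x05]=0xd1, mem[0x1d]=0x88, mem[0x17]=0xf1, mem[0x1e]=0xd2

MEM[0x05,0x1d,0x17,0x1e] = d1 88 f1 d2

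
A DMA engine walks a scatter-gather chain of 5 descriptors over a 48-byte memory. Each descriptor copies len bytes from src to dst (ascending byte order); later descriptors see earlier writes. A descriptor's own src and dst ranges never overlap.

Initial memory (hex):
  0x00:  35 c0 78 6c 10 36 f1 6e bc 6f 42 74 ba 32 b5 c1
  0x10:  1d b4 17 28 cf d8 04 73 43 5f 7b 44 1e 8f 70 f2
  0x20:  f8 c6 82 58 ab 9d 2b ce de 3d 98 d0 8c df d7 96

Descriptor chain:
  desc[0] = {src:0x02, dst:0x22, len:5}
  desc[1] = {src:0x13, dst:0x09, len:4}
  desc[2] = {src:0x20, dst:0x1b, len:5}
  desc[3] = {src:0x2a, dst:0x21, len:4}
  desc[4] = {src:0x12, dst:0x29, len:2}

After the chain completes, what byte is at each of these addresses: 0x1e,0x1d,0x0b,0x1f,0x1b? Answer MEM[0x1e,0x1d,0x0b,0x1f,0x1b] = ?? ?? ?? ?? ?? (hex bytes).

D0: mem[0x22..0x26] <- [78 6c 10 36 f1]
D1: mem[0x09..0x0c] <- [28 cf d8 04]
D2: mem[0x1b..0x1f] <- [f8 c6 78 6c 10]
D3: mem[0x21..0x24] <- [98 d0 8c df]
D4: mem[0x29..0x2a] <- [17 28]
query mem[0x1e]=0x6c, mem[0x1d]=0x78, mem[0x0b]=0xd8, mem[0x1f]=0x10, mem[0x1b]=0xf8

MEM[0x1e,0x1d,0x0b,0x1f,0x1b] = 6c 78 d8 10 f8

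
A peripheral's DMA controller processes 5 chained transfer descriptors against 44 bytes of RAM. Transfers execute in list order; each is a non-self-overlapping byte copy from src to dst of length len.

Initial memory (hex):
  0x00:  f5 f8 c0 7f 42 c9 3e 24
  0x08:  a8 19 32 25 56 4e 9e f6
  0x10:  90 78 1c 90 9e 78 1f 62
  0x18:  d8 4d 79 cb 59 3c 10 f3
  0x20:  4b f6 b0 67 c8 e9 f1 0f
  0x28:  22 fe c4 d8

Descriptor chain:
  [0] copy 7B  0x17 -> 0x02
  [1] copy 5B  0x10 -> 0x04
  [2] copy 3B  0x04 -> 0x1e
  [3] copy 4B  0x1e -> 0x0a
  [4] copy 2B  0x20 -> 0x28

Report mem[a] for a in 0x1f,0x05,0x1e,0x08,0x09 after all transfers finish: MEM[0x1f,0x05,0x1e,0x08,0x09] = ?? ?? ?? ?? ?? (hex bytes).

[0] 0x17->0x02 len=7 : 62 d8 4d 79 cb 59 3c
[1] 0x10->0x04 len=5 : 90 78 1c 90 9e
[2] 0x04->0x1e len=3 : 90 78 1c
[3] 0x1e->0x0a len=4 : 90 78 1c f6
[4] 0x20->0x28 len=2 : 1c f6
query mem[0x1f]=0x78, mem[0x05]=0x78, mem[0x1e]=0x90, mem[0x08]=0x9e, mem[0x09]=0x19

MEM[0x1f,0x05,0x1e,0x08,0x09] = 78 78 90 9e 19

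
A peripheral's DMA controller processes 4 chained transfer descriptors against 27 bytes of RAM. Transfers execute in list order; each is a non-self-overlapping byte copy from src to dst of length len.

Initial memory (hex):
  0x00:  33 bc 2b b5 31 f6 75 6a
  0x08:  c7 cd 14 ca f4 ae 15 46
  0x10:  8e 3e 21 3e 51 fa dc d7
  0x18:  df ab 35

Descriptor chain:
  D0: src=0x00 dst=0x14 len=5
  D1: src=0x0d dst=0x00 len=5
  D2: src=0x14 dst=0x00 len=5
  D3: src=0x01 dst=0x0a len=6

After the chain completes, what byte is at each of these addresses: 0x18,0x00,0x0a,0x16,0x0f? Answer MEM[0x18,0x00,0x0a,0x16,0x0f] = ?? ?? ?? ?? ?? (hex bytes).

MEM[0x18,0x00,0x0a,0x16,0x0f] = 31 33 bc 2b 75

#0 dst[0x14+5] := {0x33,0xbc,0x2b,0xb5,0x31}
#1 dst[0x00+5] := {0xae,0x15,0x46,0x8e,0x3e}
#2 dst[0x00+5] := {0x33,0xbc,0x2b,0xb5,0x31}
#3 dst[0x0a+6] := {0xbc,0x2b,0xb5,0x31,0xf6,0x75}
query mem[0x18]=0x31, mem[0x00]=0x33, mem[0x0a]=0xbc, mem[0x16]=0x2b, mem[0x0f]=0x75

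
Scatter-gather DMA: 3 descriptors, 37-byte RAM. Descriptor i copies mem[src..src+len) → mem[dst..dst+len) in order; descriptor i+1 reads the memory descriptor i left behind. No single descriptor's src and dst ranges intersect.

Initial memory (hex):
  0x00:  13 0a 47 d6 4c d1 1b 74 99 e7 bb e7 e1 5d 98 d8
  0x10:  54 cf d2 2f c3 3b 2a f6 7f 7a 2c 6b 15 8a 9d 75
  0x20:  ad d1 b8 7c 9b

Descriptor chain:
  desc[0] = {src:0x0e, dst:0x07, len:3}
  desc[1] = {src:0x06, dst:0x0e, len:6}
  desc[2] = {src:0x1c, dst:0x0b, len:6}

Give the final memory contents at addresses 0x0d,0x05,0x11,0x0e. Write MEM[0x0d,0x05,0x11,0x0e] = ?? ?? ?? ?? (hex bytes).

MEM[0x0d,0x05,0x11,0x0e] = 9d d1 54 75

#0 dst[0x07+3] := {0x98,0xd8,0x54}
#1 dst[0x0e+6] := {0x1b,0x98,0xd8,0x54,0xbb,0xe7}
#2 dst[0x0b+6] := {0x15,0x8a,0x9d,0x75,0xad,0xd1}
query mem[0x0d]=0x9d, mem[0x05]=0xd1, mem[0x11]=0x54, mem[0x0e]=0x75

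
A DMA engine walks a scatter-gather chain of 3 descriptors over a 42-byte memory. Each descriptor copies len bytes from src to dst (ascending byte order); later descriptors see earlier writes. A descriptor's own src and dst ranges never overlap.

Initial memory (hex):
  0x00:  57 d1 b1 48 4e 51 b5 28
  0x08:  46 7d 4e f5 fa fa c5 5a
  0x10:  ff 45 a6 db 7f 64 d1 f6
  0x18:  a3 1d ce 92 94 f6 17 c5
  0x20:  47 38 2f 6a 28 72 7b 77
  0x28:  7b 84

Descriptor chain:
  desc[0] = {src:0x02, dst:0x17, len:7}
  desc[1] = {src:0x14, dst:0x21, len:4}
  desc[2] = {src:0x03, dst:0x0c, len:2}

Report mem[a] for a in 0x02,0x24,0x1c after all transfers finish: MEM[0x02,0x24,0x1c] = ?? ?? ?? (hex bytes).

MEM[0x02,0x24,0x1c] = b1 b1 28

#0 dst[0x17+7] := {0xb1,0x48,0x4e,0x51,0xb5,0x28,0x46}
#1 dst[0x21+4] := {0x7f,0x64,0xd1,0xb1}
#2 dst[0x0c+2] := {0x48,0x4e}
query mem[0x02]=0xb1, mem[0x24]=0xb1, mem[0x1c]=0x28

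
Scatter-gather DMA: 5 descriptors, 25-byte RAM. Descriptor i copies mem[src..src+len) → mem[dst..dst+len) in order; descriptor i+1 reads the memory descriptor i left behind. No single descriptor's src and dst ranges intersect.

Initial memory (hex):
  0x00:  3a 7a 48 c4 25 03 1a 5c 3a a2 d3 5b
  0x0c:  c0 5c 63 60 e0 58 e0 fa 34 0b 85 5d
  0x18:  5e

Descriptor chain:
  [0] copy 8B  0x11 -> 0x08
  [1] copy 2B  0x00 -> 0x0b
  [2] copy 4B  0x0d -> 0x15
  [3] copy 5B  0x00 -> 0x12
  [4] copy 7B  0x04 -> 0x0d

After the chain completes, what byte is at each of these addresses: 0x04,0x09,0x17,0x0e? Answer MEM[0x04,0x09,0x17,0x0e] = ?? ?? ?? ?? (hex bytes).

MEM[0x04,0x09,0x17,0x0e] = 25 e0 5e 03

[0] 0x11->0x08 len=8 : 58 e0 fa 34 0b 85 5d 5e
[1] 0x00->0x0b len=2 : 3a 7a
[2] 0x0d->0x15 len=4 : 85 5d 5e e0
[3] 0x00->0x12 len=5 : 3a 7a 48 c4 25
[4] 0x04->0x0d len=7 : 25 03 1a 5c 58 e0 fa
query mem[0x04]=0x25, mem[0x09]=0xe0, mem[0x17]=0x5e, mem[0x0e]=0x03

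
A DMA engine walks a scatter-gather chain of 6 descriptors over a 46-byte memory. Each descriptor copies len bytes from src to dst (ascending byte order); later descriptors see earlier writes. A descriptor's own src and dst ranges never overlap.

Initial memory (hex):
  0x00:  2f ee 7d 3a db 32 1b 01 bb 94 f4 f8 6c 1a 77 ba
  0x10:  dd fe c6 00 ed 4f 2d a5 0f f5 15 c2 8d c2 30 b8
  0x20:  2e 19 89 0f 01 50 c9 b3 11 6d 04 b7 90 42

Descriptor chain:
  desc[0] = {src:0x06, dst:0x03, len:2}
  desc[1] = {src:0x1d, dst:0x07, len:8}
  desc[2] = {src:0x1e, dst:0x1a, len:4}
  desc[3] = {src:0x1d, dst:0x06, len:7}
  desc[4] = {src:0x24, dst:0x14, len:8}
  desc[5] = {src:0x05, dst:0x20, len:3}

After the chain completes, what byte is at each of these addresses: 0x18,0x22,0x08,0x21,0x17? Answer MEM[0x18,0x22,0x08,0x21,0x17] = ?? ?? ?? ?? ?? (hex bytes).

#0 dst[0x03+2] := {0x1b,0x01}
#1 dst[0x07+8] := {0xc2,0x30,0xb8,0x2e,0x19,0x89,0x0f,0x01}
#2 dst[0x1a+4] := {0x30,0xb8,0x2e,0x19}
#3 dst[0x06+7] := {0x19,0x30,0xb8,0x2e,0x19,0x89,0x0f}
#4 dst[0x14+8] := {0x01,0x50,0xc9,0xb3,0x11,0x6d,0x04,0xb7}
#5 dst[0x20+3] := {0x32,0x19,0x30}
query mem[0x18]=0x11, mem[0x22]=0x30, mem[0x08]=0xb8, mem[0x21]=0x19, mem[0x17]=0xb3

MEM[0x18,0x22,0x08,0x21,0x17] = 11 30 b8 19 b3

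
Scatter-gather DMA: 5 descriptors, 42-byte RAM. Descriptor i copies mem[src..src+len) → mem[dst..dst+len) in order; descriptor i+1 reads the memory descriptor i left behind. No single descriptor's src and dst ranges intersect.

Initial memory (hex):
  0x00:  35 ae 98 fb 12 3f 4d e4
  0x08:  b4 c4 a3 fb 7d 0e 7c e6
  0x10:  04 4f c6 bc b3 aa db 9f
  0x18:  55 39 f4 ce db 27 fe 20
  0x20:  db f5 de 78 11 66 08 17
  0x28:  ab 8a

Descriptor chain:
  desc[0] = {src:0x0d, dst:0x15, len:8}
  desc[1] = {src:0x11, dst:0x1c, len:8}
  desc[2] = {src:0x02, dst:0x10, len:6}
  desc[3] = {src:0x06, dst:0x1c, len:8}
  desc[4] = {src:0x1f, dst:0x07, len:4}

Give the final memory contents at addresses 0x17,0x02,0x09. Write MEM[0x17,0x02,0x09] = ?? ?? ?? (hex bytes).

D0: mem[0x15..0x1c] <- [0e 7c e6 04 4f c6 bc b3]
D1: mem[0x1c..0x23] <- [4f c6 bc b3 0e 7c e6 04]
D2: mem[0x10..0x15] <- [98 fb 12 3f 4d e4]
D3: mem[0x1c..0x23] <- [4d e4 b4 c4 a3 fb 7d 0e]
D4: mem[0x07..0x0a] <- [c4 a3 fb 7d]
query mem[0x17]=0xe6, mem[0x02]=0x98, mem[0x09]=0xfb

MEM[0x17,0x02,0x09] = e6 98 fb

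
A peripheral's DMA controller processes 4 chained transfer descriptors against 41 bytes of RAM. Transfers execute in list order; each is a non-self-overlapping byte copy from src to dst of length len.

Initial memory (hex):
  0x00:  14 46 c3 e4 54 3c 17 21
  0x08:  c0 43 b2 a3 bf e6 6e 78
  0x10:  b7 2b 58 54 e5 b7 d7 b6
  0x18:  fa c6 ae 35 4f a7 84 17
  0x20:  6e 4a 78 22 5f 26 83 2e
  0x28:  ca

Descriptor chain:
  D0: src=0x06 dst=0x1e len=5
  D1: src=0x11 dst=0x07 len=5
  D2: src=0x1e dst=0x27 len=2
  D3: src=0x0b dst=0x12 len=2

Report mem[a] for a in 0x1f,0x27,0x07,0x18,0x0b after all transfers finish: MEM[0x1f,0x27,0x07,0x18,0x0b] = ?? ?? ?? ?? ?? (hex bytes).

  after D0: wrote 5B at 0x1e = 1721c043b2
  after D1: wrote 5B at 0x07 = 2b5854e5b7
  after D2: wrote 2B at 0x27 = 1721
  after D3: wrote 2B at 0x12 = b7bf
query mem[0x1f]=0x21, mem[0x27]=0x17, mem[0x07]=0x2b, mem[0x18]=0xfa, mem[0x0b]=0xb7

MEM[0x1f,0x27,0x07,0x18,0x0b] = 21 17 2b fa b7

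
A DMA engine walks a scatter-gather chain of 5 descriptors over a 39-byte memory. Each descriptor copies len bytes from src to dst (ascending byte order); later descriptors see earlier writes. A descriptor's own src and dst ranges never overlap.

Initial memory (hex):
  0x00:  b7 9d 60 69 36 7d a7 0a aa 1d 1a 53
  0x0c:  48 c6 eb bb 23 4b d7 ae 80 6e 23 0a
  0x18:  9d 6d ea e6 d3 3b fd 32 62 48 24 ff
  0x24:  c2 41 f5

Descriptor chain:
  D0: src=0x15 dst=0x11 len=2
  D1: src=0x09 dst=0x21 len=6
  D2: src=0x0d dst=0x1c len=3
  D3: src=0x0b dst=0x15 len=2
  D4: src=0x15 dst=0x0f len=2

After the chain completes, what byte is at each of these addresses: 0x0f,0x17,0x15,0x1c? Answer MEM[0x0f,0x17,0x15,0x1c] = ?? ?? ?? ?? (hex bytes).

[0] 0x15->0x11 len=2 : 6e 23
[1] 0x09->0x21 len=6 : 1d 1a 53 48 c6 eb
[2] 0x0d->0x1c len=3 : c6 eb bb
[3] 0x0b->0x15 len=2 : 53 48
[4] 0x15->0x0f len=2 : 53 48
query mem[0x0f]=0x53, mem[0x17]=0x0a, mem[0x15]=0x53, mem[0x1c]=0xc6

MEM[0x0f,0x17,0x15,0x1c] = 53 0a 53 c6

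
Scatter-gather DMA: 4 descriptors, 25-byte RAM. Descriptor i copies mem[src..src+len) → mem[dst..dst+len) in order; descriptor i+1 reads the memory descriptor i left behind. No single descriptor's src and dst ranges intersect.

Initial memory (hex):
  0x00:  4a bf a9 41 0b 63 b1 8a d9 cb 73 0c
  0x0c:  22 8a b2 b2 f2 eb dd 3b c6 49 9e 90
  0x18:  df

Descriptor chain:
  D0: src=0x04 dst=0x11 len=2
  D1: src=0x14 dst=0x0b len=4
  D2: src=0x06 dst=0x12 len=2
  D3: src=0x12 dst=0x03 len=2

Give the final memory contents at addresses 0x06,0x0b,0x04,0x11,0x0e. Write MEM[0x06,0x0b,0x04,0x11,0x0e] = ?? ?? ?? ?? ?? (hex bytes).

MEM[0x06,0x0b,0x04,0x11,0x0e] = b1 c6 8a 0b 90

#0 dst[0x11+2] := {0x0b,0x63}
#1 dst[0x0b+4] := {0xc6,0x49,0x9e,0x90}
#2 dst[0x12+2] := {0xb1,0x8a}
#3 dst[0x03+2] := {0xb1,0x8a}
query mem[0x06]=0xb1, mem[0x0b]=0xc6, mem[0x04]=0x8a, mem[0x11]=0x0b, mem[0x0e]=0x90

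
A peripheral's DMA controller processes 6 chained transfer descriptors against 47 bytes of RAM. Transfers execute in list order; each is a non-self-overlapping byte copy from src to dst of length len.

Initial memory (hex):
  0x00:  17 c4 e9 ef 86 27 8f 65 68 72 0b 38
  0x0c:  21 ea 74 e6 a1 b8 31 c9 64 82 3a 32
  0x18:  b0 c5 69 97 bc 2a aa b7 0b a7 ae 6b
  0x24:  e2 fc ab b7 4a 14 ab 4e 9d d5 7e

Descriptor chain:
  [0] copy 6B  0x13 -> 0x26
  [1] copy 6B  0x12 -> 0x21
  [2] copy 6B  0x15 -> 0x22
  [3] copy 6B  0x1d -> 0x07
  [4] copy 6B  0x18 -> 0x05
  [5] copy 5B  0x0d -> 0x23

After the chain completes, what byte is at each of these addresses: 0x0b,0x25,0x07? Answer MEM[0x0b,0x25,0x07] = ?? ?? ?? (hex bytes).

D0: mem[0x26..0x2b] <- [c9 64 82 3a 32 b0]
D1: mem[0x21..0x26] <- [31 c9 64 82 3a 32]
D2: mem[0x22..0x27] <- [82 3a 32 b0 c5 69]
D3: mem[0x07..0x0c] <- [2a aa b7 0b 31 82]
D4: mem[0x05..0x0a] <- [b0 c5 69 97 bc 2a]
D5: mem[0x23..0x27] <- [ea 74 e6 a1 b8]
query mem[0x0b]=0x31, mem[0x25]=0xe6, mem[0x07]=0x69

MEM[0x0b,0x25,0x07] = 31 e6 69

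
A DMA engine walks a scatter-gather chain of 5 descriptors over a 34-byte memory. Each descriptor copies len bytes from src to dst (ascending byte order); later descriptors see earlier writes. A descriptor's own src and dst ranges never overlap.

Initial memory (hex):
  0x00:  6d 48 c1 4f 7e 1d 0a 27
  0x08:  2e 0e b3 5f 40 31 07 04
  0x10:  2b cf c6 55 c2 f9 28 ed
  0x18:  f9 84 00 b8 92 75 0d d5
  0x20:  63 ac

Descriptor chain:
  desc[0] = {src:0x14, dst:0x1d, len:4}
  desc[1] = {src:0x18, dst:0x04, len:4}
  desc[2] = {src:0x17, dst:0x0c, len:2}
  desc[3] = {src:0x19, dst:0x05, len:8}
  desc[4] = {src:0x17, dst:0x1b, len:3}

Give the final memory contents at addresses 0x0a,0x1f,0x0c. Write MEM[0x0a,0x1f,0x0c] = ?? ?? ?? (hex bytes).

[0] 0x14->0x1d len=4 : c2 f9 28 ed
[1] 0x18->0x04 len=4 : f9 84 00 b8
[2] 0x17->0x0c len=2 : ed f9
[3] 0x19->0x05 len=8 : 84 00 b8 92 c2 f9 28 ed
[4] 0x17->0x1b len=3 : ed f9 84
query mem[0x0a]=0xf9, mem[0x1f]=0x28, mem[0x0c]=0xed

MEM[0x0a,0x1f,0x0c] = f9 28 ed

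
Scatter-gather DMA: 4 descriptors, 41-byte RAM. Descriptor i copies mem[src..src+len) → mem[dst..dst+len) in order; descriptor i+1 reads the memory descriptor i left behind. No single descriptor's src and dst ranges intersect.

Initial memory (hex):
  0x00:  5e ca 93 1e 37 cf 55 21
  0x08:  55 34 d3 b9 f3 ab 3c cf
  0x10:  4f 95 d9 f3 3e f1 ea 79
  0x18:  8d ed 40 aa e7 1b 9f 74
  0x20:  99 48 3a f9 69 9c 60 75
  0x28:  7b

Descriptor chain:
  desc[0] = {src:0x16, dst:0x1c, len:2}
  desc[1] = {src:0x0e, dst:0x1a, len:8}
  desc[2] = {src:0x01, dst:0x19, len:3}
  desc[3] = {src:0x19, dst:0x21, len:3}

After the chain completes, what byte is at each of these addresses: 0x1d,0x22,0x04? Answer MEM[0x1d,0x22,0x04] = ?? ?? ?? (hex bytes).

#0 dst[0x1c+2] := {0xea,0x79}
#1 dst[0x1a+8] := {0x3c,0xcf,0x4f,0x95,0xd9,0xf3,0x3e,0xf1}
#2 dst[0x19+3] := {0xca,0x93,0x1e}
#3 dst[0x21+3] := {0xca,0x93,0x1e}
query mem[0x1d]=0x95, mem[0x22]=0x93, mem[0x04]=0x37

MEM[0x1d,0x22,0x04] = 95 93 37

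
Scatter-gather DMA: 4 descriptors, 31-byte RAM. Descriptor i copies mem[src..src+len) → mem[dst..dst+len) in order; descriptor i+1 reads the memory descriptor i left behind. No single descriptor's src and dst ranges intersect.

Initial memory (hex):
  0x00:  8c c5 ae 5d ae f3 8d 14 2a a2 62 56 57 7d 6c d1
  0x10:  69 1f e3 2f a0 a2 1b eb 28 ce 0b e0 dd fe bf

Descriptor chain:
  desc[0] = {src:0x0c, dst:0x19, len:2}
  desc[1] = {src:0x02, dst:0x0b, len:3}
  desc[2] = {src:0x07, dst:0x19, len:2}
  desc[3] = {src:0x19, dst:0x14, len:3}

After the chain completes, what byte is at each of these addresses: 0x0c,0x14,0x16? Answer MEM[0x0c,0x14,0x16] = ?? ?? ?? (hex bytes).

#0 dst[0x19+2] := {0x57,0x7d}
#1 dst[0x0b+3] := {0xae,0x5d,0xae}
#2 dst[0x19+2] := {0x14,0x2a}
#3 dst[0x14+3] := {0x14,0x2a,0xe0}
query mem[0x0c]=0x5d, mem[0x14]=0x14, mem[0x16]=0xe0

MEM[0x0c,0x14,0x16] = 5d 14 e0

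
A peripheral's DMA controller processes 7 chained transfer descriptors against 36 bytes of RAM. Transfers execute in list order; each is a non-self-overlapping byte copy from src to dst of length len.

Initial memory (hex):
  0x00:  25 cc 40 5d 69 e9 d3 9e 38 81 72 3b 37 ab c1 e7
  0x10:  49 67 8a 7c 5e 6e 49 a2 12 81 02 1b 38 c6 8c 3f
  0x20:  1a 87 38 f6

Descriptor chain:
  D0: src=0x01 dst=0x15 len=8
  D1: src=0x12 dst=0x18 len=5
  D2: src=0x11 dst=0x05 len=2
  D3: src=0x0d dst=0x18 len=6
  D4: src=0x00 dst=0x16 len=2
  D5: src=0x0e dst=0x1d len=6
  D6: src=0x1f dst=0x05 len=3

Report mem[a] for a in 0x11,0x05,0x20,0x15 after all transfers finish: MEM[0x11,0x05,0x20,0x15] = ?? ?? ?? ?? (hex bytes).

MEM[0x11,0x05,0x20,0x15] = 67 49 67 cc

  after D0: wrote 8B at 0x15 = cc405d69e9d39e38
  after D1: wrote 5B at 0x18 = 8a7c5ecc40
  after D2: wrote 2B at 0x05 = 678a
  after D3: wrote 6B at 0x18 = abc1e749678a
  after D4: wrote 2B at 0x16 = 25cc
  after D5: wrote 6B at 0x1d = c1e749678a7c
  after D6: wrote 3B at 0x05 = 49678a
query mem[0x11]=0x67, mem[0x05]=0x49, mem[0x20]=0x67, mem[0x15]=0xcc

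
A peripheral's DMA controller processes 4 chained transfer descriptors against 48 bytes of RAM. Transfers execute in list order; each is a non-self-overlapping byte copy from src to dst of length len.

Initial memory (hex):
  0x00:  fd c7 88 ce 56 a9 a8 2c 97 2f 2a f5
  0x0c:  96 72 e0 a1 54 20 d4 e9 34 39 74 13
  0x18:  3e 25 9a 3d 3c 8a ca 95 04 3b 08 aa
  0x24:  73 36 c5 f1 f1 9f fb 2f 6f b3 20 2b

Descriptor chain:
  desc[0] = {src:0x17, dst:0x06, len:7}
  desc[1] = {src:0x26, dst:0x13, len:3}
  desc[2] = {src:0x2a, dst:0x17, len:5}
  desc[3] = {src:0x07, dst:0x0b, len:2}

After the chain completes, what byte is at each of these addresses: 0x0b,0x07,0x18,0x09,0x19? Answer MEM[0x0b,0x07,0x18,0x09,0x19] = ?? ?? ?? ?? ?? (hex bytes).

D0: mem[0x06..0x0c] <- [13 3e 25 9a 3d 3c 8a]
D1: mem[0x13..0x15] <- [c5 f1 f1]
D2: mem[0x17..0x1b] <- [fb 2f 6f b3 20]
D3: mem[0x0b..0x0c] <- [3e 25]
query mem[0x0b]=0x3e, mem[0x07]=0x3e, mem[0x18]=0x2f, mem[0x09]=0x9a, mem[0x19]=0x6f

MEM[0x0b,0x07,0x18,0x09,0x19] = 3e 3e 2f 9a 6f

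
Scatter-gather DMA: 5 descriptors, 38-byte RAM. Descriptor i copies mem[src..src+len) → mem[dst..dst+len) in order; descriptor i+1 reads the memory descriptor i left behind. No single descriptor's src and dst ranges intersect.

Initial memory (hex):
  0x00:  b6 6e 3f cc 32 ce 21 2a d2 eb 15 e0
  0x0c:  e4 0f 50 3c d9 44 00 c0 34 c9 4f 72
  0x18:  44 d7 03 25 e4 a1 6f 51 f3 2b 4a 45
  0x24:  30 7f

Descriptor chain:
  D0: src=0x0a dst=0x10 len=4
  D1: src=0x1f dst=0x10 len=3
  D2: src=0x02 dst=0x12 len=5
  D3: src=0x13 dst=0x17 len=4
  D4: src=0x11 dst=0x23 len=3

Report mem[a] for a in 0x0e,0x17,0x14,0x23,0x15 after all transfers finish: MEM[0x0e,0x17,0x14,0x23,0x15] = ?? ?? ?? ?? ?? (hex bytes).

D0: mem[0x10..0x13] <- [15 e0 e4 0f]
D1: mem[0x10..0x12] <- [51 f3 2b]
D2: mem[0x12..0x16] <- [3f cc 32 ce 21]
D3: mem[0x17..0x1a] <- [cc 32 ce 21]
D4: mem[0x23..0x25] <- [f3 3f cc]
query mem[0x0e]=0x50, mem[0x17]=0xcc, mem[0x14]=0x32, mem[0x23]=0xf3, mem[0x15]=0xce

MEM[0x0e,0x17,0x14,0x23,0x15] = 50 cc 32 f3 ce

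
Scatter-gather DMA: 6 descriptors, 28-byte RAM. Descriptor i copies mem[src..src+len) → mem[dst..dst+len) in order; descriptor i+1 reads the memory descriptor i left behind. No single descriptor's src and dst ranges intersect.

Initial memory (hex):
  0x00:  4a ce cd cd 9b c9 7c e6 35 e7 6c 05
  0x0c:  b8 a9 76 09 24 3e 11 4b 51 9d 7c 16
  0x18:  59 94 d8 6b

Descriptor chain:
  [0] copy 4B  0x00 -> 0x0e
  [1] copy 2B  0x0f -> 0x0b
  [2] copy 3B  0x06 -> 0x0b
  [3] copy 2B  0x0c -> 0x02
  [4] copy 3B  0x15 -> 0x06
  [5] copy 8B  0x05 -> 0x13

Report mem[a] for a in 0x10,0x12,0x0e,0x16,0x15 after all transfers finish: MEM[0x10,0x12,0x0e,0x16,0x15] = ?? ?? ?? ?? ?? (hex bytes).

D0: mem[0x0e..0x11] <- [4a ce cd cd]
D1: mem[0x0b..0x0c] <- [ce cd]
D2: mem[0x0b..0x0d] <- [7c e6 35]
D3: mem[0x02..0x03] <- [e6 35]
D4: mem[0x06..0x08] <- [9d 7c 16]
D5: mem[0x13..0x1a] <- [c9 9d 7c 16 e7 6c 7c e6]
query mem[0x10]=0xcd, mem[0x12]=0x11, mem[0x0e]=0x4a, mem[0x16]=0x16, mem[0x15]=0x7c

MEM[0x10,0x12,0x0e,0x16,0x15] = cd 11 4a 16 7c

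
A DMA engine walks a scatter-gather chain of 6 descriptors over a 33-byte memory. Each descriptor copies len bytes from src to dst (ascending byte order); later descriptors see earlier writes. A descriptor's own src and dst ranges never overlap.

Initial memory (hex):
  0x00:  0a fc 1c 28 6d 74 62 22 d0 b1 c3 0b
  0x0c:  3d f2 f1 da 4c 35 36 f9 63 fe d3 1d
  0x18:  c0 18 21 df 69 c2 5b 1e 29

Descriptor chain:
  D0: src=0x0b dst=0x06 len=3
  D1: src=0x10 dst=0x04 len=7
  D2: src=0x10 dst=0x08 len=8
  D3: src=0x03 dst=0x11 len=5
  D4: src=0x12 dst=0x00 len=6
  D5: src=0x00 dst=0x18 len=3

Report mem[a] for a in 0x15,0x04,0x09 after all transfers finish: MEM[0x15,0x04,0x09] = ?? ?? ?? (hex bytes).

[0] 0x0b->0x06 len=3 : 0b 3d f2
[1] 0x10->0x04 len=7 : 4c 35 36 f9 63 fe d3
[2] 0x10->0x08 len=8 : 4c 35 36 f9 63 fe d3 1d
[3] 0x03->0x11 len=5 : 28 4c 35 36 f9
[4] 0x12->0x00 len=6 : 4c 35 36 f9 d3 1d
[5] 0x00->0x18 len=3 : 4c 35 36
query mem[0x15]=0xf9, mem[0x04]=0xd3, mem[0x09]=0x35

MEM[0x15,0x04,0x09] = f9 d3 35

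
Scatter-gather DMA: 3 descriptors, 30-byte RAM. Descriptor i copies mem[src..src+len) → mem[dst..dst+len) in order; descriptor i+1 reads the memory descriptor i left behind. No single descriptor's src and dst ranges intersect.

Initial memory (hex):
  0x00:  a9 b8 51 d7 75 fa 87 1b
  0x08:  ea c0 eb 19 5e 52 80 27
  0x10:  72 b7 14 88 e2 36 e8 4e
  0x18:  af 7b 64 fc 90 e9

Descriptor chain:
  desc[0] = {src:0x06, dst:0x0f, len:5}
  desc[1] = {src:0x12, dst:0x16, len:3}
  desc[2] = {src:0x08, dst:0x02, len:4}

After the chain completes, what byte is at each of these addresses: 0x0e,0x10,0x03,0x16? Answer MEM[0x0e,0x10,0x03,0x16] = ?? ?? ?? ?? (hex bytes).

D0: mem[0x0f..0x13] <- [87 1b ea c0 eb]
D1: mem[0x16..0x18] <- [c0 eb e2]
D2: mem[0x02..0x05] <- [ea c0 eb 19]
query mem[0x0e]=0x80, mem[0x10]=0x1b, mem[0x03]=0xc0, mem[0x16]=0xc0

MEM[0x0e,0x10,0x03,0x16] = 80 1b c0 c0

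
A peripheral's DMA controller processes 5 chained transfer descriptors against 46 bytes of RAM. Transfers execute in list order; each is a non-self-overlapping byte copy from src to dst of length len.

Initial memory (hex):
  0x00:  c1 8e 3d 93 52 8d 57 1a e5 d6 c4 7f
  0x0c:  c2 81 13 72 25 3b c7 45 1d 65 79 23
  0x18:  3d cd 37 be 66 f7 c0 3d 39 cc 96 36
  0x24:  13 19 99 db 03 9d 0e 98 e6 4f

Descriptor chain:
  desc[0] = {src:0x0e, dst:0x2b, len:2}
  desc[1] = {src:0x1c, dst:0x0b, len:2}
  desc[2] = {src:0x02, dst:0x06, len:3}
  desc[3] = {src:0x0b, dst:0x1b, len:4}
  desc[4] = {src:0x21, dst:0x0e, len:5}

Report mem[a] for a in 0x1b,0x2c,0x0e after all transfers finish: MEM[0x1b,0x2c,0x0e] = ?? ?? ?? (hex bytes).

MEM[0x1b,0x2c,0x0e] = 66 72 cc

  after D0: wrote 2B at 0x2b = 1372
  after D1: wrote 2B at 0x0b = 66f7
  after D2: wrote 3B at 0x06 = 3d9352
  after D3: wrote 4B at 0x1b = 66f78113
  after D4: wrote 5B at 0x0e = cc96361319
query mem[0x1b]=0x66, mem[0x2c]=0x72, mem[0x0e]=0xcc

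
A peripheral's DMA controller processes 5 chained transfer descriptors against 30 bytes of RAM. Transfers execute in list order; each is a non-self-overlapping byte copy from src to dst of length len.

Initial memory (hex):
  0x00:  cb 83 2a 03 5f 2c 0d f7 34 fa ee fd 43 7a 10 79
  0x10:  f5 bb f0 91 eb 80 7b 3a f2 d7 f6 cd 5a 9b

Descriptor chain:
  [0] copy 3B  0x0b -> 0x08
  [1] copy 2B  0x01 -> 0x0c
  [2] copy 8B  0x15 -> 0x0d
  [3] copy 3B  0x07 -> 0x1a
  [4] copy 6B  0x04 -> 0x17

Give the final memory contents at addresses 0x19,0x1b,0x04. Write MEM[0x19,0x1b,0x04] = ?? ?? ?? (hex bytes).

MEM[0x19,0x1b,0x04] = 0d fd 5f

#0 dst[0x08+3] := {0xfd,0x43,0x7a}
#1 dst[0x0c+2] := {0x83,0x2a}
#2 dst[0x0d+8] := {0x80,0x7b,0x3a,0xf2,0xd7,0xf6,0xcd,0x5a}
#3 dst[0x1a+3] := {0xf7,0xfd,0x43}
#4 dst[0x17+6] := {0x5f,0x2c,0x0d,0xf7,0xfd,0x43}
query mem[0x19]=0x0d, mem[0x1b]=0xfd, mem[0x04]=0x5f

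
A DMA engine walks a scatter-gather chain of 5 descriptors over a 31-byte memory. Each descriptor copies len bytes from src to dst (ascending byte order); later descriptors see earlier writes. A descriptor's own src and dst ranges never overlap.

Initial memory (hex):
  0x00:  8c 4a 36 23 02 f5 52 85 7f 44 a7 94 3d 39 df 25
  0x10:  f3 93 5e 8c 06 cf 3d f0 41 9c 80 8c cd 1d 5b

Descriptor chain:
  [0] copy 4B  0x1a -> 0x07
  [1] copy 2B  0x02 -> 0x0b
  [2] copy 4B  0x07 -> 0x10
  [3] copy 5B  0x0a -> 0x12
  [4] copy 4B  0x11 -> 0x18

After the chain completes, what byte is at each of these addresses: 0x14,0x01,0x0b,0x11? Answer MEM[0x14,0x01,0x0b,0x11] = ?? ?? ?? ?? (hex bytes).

MEM[0x14,0x01,0x0b,0x11] = 23 4a 36 8c

  after D0: wrote 4B at 0x07 = 808ccd1d
  after D1: wrote 2B at 0x0b = 3623
  after D2: wrote 4B at 0x10 = 808ccd1d
  after D3: wrote 5B at 0x12 = 1d362339df
  after D4: wrote 4B at 0x18 = 8c1d3623
query mem[0x14]=0x23, mem[0x01]=0x4a, mem[0x0b]=0x36, mem[0x11]=0x8c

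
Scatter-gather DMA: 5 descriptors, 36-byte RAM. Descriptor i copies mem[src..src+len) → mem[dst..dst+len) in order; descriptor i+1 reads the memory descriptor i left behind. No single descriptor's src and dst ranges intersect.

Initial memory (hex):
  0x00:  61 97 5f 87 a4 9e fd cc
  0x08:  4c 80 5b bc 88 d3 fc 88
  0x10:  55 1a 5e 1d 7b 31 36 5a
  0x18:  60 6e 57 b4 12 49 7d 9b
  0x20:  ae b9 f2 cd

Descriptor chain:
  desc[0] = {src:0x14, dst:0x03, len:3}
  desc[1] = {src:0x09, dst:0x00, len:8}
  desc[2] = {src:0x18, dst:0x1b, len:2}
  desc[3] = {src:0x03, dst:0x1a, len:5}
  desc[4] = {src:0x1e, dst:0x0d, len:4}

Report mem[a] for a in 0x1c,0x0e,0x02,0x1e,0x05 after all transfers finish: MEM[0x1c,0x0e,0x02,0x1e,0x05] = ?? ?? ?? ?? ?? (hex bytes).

[0] 0x14->0x03 len=3 : 7b 31 36
[1] 0x09->0x00 len=8 : 80 5b bc 88 d3 fc 88 55
[2] 0x18->0x1b len=2 : 60 6e
[3] 0x03->0x1a len=5 : 88 d3 fc 88 55
[4] 0x1e->0x0d len=4 : 55 9b ae b9
query mem[0x1c]=0xfc, mem[0x0e]=0x9b, mem[0x02]=0xbc, mem[0x1e]=0x55, mem[0x05]=0xfc

MEM[0x1c,0x0e,0x02,0x1e,0x05] = fc 9b bc 55 fc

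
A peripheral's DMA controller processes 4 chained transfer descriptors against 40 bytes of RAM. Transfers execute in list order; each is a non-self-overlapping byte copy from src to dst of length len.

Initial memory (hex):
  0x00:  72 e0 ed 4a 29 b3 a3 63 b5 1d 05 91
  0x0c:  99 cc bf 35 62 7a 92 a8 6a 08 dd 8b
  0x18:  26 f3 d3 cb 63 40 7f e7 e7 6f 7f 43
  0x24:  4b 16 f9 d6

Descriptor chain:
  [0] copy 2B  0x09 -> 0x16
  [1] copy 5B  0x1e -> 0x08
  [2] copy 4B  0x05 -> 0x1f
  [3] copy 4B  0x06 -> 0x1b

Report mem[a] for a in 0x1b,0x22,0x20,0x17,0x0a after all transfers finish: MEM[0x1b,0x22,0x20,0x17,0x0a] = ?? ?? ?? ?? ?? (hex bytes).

  after D0: wrote 2B at 0x16 = 1d05
  after D1: wrote 5B at 0x08 = 7fe7e76f7f
  after D2: wrote 4B at 0x1f = b3a3637f
  after D3: wrote 4B at 0x1b = a3637fe7
query mem[0x1b]=0xa3, mem[0x22]=0x7f, mem[0x20]=0xa3, mem[0x17]=0x05, mem[0x0a]=0xe7

MEM[0x1b,0x22,0x20,0x17,0x0a] = a3 7f a3 05 e7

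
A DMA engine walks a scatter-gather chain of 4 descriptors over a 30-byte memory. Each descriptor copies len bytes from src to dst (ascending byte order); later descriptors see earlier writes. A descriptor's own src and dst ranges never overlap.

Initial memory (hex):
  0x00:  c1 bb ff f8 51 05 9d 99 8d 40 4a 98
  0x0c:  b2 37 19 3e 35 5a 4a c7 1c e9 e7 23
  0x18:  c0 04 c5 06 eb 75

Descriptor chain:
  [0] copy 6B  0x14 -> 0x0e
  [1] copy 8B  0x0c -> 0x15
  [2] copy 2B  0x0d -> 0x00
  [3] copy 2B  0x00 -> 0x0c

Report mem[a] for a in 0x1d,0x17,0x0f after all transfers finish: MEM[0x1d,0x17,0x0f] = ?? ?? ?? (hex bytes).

MEM[0x1d,0x17,0x0f] = 75 1c e9

#0 dst[0x0e+6] := {0x1c,0xe9,0xe7,0x23,0xc0,0x04}
#1 dst[0x15+8] := {0xb2,0x37,0x1c,0xe9,0xe7,0x23,0xc0,0x04}
#2 dst[0x00+2] := {0x37,0x1c}
#3 dst[0x0c+2] := {0x37,0x1c}
query mem[0x1d]=0x75, mem[0x17]=0x1c, mem[0x0f]=0xe9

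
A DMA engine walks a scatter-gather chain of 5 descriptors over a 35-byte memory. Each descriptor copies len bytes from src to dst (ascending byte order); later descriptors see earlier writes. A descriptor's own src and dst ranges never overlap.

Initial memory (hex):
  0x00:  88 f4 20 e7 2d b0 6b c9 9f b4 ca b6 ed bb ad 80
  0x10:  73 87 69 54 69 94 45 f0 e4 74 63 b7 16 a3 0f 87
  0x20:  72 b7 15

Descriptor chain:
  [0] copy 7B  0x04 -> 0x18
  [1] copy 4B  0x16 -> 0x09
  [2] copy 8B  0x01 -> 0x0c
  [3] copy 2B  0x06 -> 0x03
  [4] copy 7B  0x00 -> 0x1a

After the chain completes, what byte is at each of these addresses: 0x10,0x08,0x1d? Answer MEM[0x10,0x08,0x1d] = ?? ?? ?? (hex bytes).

MEM[0x10,0x08,0x1d] = b0 9f 6b

D0: mem[0x18..0x1e] <- [2d b0 6b c9 9f b4 ca]
D1: mem[0x09..0x0c] <- [45 f0 2d b0]
D2: mem[0x0c..0x13] <- [f4 20 e7 2d b0 6b c9 9f]
D3: mem[0x03..0x04] <- [6b c9]
D4: mem[0x1a..0x20] <- [88 f4 20 6b c9 b0 6b]
query mem[0x10]=0xb0, mem[0x08]=0x9f, mem[0x1d]=0x6b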